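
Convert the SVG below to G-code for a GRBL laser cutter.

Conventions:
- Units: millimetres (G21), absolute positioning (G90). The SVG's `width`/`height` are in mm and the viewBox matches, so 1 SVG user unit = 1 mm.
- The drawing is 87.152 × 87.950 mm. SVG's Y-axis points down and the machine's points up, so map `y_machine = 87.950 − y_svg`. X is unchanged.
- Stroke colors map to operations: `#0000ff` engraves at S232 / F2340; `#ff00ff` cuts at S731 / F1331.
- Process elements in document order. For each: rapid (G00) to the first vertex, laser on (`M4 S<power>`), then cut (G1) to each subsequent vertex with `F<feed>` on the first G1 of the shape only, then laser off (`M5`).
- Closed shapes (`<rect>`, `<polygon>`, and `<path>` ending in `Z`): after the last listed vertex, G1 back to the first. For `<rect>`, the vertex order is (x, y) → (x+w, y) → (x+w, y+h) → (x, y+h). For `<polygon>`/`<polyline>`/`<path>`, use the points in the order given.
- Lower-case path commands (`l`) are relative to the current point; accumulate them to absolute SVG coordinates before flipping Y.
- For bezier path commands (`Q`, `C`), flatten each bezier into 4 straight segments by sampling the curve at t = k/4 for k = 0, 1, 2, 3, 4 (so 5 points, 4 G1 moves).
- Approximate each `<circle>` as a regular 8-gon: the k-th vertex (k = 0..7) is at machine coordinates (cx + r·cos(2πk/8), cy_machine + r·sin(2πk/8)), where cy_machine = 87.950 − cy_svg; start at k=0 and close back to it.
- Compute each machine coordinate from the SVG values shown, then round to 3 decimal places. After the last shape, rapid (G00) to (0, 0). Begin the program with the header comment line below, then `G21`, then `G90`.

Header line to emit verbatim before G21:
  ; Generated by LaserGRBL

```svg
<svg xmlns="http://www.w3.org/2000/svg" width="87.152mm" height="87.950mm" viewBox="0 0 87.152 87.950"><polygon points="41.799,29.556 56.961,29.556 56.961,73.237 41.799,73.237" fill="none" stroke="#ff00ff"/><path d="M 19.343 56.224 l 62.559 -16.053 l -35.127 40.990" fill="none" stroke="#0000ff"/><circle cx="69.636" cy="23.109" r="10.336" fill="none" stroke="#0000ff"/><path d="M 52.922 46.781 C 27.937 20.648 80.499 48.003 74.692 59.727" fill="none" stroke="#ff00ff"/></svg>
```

; Generated by LaserGRBL
G21
G90
G00 X41.799 Y58.394
M4 S731
G1 X56.961 Y58.394 F1331
G1 X56.961 Y14.713
G1 X41.799 Y14.713
G1 X41.799 Y58.394
M5
G00 X19.343 Y31.726
M4 S232
G1 X81.902 Y47.779 F2340
G1 X46.775 Y6.789
M5
G00 X79.972 Y64.841
M4 S232
G1 X76.945 Y72.150 F2340
G1 X69.636 Y75.177
G1 X62.327 Y72.150
G1 X59.300 Y64.841
G1 X62.327 Y57.532
G1 X69.636 Y54.505
G1 X76.945 Y57.532
G1 X79.972 Y64.841
M5
G00 X52.922 Y41.169
M4 S731
G1 X46.600 Y51.820 F1331
G1 X56.615 Y48.892
G1 X70.227 Y38.867
G1 X74.692 Y28.223
M5
G00 X0.000 Y0.000

Since the viewBox matches the mm dimensions, user units are millimetres directly. The only transform is the Y-flip y_m = 87.950 − y_svg.

Shape 1 is a rectangle drawn with `<polygon>`. Its stroke #ff00ff means cut at S731, F1331. After flipping Y the toolpath is (41.799,58.394) → (56.961,58.394) → (56.961,14.713) → (41.799,14.713) → (41.799,58.394), returning to the start.

Shape 2 is a open polyline drawn with `<path>`. Its stroke #0000ff means engrave at S232, F2340. After flipping Y the toolpath is (19.343,31.726) → (81.902,47.779) → (46.775,6.789).

Shape 3 is a circle drawn with `<circle>`. Its stroke #0000ff means engrave at S232, F2340. After flipping Y the toolpath is (79.972,64.841) → (76.945,72.150) → (69.636,75.177) → (62.327,72.150) → (59.300,64.841) → (62.327,57.532) → (69.636,54.505) → (76.945,57.532) → (79.972,64.841), returning to the start.

Shape 4 is a cubic bezier drawn with `<path>`. Its stroke #ff00ff means cut at S731, F1331. After flipping Y the toolpath is (52.922,41.169) → (46.600,51.820) → (56.615,48.892) → (70.227,38.867) → (74.692,28.223).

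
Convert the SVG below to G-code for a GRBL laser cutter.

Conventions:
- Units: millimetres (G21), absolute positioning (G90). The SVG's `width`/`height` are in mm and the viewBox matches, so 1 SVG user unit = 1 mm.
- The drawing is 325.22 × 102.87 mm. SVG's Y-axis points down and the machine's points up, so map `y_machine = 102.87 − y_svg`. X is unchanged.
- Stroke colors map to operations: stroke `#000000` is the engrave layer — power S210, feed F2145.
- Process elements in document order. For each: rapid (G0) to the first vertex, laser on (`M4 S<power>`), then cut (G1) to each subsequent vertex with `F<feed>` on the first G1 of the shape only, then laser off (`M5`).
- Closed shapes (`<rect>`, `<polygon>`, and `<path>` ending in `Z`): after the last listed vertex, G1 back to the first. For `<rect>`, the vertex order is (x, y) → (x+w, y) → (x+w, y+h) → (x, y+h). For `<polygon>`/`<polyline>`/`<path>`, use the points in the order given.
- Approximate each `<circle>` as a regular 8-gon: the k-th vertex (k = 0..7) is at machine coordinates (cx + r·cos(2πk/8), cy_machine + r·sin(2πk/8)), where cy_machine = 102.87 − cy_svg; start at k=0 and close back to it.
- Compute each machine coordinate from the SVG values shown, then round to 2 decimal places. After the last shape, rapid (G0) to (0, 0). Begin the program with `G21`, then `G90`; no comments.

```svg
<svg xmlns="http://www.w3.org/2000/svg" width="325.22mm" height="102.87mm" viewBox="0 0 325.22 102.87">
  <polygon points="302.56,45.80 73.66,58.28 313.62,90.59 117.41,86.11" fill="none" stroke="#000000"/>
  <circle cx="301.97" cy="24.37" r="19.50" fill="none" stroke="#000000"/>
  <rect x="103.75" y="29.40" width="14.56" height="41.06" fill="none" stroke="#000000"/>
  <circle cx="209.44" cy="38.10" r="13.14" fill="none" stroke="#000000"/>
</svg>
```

G21
G90
G0 X302.56 Y57.07
M4 S210
G1 X73.66 Y44.59 F2145
G1 X313.62 Y12.28
G1 X117.41 Y16.76
G1 X302.56 Y57.07
M5
G0 X321.47 Y78.50
M4 S210
G1 X315.76 Y92.29 F2145
G1 X301.97 Y98.00
G1 X288.18 Y92.29
G1 X282.47 Y78.50
G1 X288.18 Y64.71
G1 X301.97 Y59.00
G1 X315.76 Y64.71
G1 X321.47 Y78.50
M5
G0 X103.75 Y73.47
M4 S210
G1 X118.31 Y73.47 F2145
G1 X118.31 Y32.41
G1 X103.75 Y32.41
G1 X103.75 Y73.47
M5
G0 X222.58 Y64.77
M4 S210
G1 X218.73 Y74.06 F2145
G1 X209.44 Y77.91
G1 X200.15 Y74.06
G1 X196.30 Y64.77
G1 X200.15 Y55.48
G1 X209.44 Y51.63
G1 X218.73 Y55.48
G1 X222.58 Y64.77
M5
G0 X0.00 Y0.00

1 u = 1 mm; y_m = 102.87 − y.

[1] `<polygon>` closed polygon, #000000→engrave S210 F2145: (302.56,57.07) → (73.66,44.59) → (313.62,12.28) → (117.41,16.76) → (302.56,57.07) (closed)

[2] `<circle>` circle, #000000→engrave S210 F2145: (321.47,78.50) → (315.76,92.29) → (301.97,98.00) → (288.18,92.29) → (282.47,78.50) → (288.18,64.71) → (301.97,59.00) → (315.76,64.71) → (321.47,78.50) (closed)

[3] `<rect>` rectangle, #000000→engrave S210 F2145: (103.75,73.47) → (118.31,73.47) → (118.31,32.41) → (103.75,32.41) → (103.75,73.47) (closed)

[4] `<circle>` circle, #000000→engrave S210 F2145: (222.58,64.77) → (218.73,74.06) → (209.44,77.91) → (200.15,74.06) → (196.30,64.77) → (200.15,55.48) → (209.44,51.63) → (218.73,55.48) → (222.58,64.77) (closed)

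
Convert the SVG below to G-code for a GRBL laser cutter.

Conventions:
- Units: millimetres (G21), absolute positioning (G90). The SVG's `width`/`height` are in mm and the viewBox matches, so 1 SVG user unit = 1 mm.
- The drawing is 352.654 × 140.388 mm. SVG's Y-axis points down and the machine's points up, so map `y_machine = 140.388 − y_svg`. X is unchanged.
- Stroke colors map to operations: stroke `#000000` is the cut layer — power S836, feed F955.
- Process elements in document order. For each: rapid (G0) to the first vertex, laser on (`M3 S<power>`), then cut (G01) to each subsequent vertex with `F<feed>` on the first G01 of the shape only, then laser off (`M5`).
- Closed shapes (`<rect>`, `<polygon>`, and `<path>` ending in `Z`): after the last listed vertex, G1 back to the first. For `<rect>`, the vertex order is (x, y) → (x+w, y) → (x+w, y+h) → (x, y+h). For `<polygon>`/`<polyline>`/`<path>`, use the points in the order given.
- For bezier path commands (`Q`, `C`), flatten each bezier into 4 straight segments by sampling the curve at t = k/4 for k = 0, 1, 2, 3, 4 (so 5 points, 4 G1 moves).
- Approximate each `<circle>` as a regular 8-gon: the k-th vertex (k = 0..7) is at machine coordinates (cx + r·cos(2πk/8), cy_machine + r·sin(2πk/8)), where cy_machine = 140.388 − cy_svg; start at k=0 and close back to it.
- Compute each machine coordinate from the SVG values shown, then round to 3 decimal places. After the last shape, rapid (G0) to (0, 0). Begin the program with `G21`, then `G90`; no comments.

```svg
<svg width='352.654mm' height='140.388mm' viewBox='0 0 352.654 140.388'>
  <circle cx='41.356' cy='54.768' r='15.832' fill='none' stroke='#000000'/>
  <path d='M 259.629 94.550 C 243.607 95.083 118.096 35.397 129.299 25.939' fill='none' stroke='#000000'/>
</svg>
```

1 u = 1 mm; y_m = 140.388 − y.

[1] `<circle>` circle, #000000→cut S836 F955: (57.188,85.620) → (52.551,96.815) → (41.356,101.452) → (30.161,96.815) → (25.524,85.620) → (30.161,74.425) → (41.356,69.788) → (52.551,74.425) → (57.188,85.620) (closed)

[2] `<path>` cubic bezier, #000000→cut S836 F955: (259.629,45.838) → (230.930,55.004) → (184.255,76.397) → (142.684,99.663) → (129.299,114.449)

G21
G90
G0 X57.188 Y85.620
M3 S836
G01 X52.551 Y96.815 F955
G01 X41.356 Y101.452
G01 X30.161 Y96.815
G01 X25.524 Y85.620
G01 X30.161 Y74.425
G01 X41.356 Y69.788
G01 X52.551 Y74.425
G01 X57.188 Y85.620
M5
G0 X259.629 Y45.838
M3 S836
G01 X230.930 Y55.004 F955
G01 X184.255 Y76.397
G01 X142.684 Y99.663
G01 X129.299 Y114.449
M5
G0 X0.000 Y0.000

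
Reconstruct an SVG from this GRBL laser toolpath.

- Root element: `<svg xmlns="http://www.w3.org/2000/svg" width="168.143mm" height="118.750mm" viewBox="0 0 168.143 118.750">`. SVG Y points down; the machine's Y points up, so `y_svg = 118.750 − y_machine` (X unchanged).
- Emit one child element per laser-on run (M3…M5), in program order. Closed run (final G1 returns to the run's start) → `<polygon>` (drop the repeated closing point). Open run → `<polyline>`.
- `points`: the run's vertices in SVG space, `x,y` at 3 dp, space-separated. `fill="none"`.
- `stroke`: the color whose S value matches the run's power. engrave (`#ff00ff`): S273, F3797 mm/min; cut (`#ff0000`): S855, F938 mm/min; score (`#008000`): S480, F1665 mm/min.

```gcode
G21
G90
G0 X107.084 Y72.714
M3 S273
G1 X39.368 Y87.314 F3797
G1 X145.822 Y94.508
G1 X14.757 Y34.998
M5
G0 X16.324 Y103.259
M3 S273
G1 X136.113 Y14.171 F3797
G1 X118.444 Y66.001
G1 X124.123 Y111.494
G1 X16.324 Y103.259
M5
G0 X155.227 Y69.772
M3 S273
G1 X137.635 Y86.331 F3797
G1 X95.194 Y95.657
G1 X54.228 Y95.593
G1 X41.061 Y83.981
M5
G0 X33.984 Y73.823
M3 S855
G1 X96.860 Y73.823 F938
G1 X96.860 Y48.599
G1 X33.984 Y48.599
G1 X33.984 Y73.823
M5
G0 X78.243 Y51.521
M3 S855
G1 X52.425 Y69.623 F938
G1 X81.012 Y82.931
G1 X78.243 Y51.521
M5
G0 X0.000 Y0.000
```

Each laser-on run becomes one SVG element. Flip Y back into SVG space with y_svg = 118.750 − y_machine.

Run 1: power S273 maps to stroke `#ff00ff` (engrave). The run is open, so emit a `<polyline>` with points (Y-flipped): 107.084,46.036 39.368,31.436 145.822,24.242 14.757,83.752.

Run 2: the run's S273 means `#ff00ff` (engrave). The run returns to its start, so emit a `<polygon>` with points (Y-flipped): 16.324,15.491 136.113,104.579 118.444,52.749 124.123,7.256.

Run 3: S273 ⇒ engrave layer `#ff00ff`. The run is open, so emit a `<polyline>` with points (Y-flipped): 155.227,48.978 137.635,32.419 95.194,23.093 54.228,23.157 41.061,34.769.

Run 4: the run's S855 means `#ff0000` (cut). The run returns to its start, so emit a `<polygon>` with points (Y-flipped): 33.984,44.927 96.860,44.927 96.860,70.151 33.984,70.151.

Run 5: S855 ⇒ cut layer `#ff0000`. The run returns to its start, so emit a `<polygon>` with points (Y-flipped): 78.243,67.229 52.425,49.127 81.012,35.819.

<svg xmlns="http://www.w3.org/2000/svg" width="168.143mm" height="118.750mm" viewBox="0 0 168.143 118.750">
  <polyline points="107.084,46.036 39.368,31.436 145.822,24.242 14.757,83.752" fill="none" stroke="#ff00ff"/>
  <polygon points="16.324,15.491 136.113,104.579 118.444,52.749 124.123,7.256" fill="none" stroke="#ff00ff"/>
  <polyline points="155.227,48.978 137.635,32.419 95.194,23.093 54.228,23.157 41.061,34.769" fill="none" stroke="#ff00ff"/>
  <polygon points="33.984,44.927 96.860,44.927 96.860,70.151 33.984,70.151" fill="none" stroke="#ff0000"/>
  <polygon points="78.243,67.229 52.425,49.127 81.012,35.819" fill="none" stroke="#ff0000"/>
</svg>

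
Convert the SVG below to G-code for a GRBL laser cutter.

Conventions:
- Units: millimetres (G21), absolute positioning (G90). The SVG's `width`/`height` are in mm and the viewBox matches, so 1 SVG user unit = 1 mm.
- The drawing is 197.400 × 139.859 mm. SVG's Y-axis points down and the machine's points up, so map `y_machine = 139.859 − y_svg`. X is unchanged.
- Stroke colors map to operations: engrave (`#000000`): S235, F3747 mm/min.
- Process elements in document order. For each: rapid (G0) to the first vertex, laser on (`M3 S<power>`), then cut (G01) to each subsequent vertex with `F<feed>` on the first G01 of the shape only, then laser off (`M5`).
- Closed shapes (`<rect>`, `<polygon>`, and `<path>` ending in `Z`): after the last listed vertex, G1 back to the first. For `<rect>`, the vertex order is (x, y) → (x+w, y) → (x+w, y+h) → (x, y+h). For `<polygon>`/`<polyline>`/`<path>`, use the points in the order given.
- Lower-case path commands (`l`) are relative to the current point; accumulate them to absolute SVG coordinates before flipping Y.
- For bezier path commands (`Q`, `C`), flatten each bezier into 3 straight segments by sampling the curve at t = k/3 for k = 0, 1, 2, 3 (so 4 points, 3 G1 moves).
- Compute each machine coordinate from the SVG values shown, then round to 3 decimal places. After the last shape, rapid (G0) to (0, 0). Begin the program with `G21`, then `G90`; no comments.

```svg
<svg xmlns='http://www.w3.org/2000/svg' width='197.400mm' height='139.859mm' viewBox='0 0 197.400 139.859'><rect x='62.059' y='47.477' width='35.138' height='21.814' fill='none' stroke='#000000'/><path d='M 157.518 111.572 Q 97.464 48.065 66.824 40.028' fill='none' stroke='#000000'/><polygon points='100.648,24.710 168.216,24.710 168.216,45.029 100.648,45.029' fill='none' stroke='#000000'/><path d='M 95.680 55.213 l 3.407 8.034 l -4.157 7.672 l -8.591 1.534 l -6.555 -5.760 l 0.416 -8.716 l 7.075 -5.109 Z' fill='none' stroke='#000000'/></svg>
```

G21
G90
G0 X62.059 Y92.382
M3 S235
G01 X97.197 Y92.382 F3747
G01 X97.197 Y70.568
G01 X62.059 Y70.568
G01 X62.059 Y92.382
M5
G0 X157.518 Y28.287
M3 S235
G01 X120.750 Y64.462 F3747
G01 X90.519 Y88.310
G01 X66.824 Y99.831
M5
G0 X100.648 Y115.149
M3 S235
G01 X168.216 Y115.149 F3747
G01 X168.216 Y94.830
G01 X100.648 Y94.830
G01 X100.648 Y115.149
M5
G0 X95.680 Y84.646
M3 S235
G01 X99.087 Y76.612 F3747
G01 X94.930 Y68.940
G01 X86.339 Y67.406
G01 X79.784 Y73.166
G01 X80.200 Y81.882
G01 X87.275 Y86.991
G01 X95.680 Y84.646
M5
G0 X0.000 Y0.000

1 u = 1 mm; y_m = 139.859 − y.

[1] `<rect>` rectangle, #000000→engrave S235 F3747: (62.059,92.382) → (97.197,92.382) → (97.197,70.568) → (62.059,70.568) → (62.059,92.382) (closed)

[2] `<path>` quadratic bezier, #000000→engrave S235 F3747: (157.518,28.287) → (120.750,64.462) → (90.519,88.310) → (66.824,99.831)

[3] `<polygon>` rectangle, #000000→engrave S235 F3747: (100.648,115.149) → (168.216,115.149) → (168.216,94.830) → (100.648,94.830) → (100.648,115.149) (closed)

[4] `<path>` regular polygon, #000000→engrave S235 F3747: (95.680,84.646) → (99.087,76.612) → (94.930,68.940) → (86.339,67.406) → (79.784,73.166) → (80.200,81.882) → (87.275,86.991) → (95.680,84.646) (closed)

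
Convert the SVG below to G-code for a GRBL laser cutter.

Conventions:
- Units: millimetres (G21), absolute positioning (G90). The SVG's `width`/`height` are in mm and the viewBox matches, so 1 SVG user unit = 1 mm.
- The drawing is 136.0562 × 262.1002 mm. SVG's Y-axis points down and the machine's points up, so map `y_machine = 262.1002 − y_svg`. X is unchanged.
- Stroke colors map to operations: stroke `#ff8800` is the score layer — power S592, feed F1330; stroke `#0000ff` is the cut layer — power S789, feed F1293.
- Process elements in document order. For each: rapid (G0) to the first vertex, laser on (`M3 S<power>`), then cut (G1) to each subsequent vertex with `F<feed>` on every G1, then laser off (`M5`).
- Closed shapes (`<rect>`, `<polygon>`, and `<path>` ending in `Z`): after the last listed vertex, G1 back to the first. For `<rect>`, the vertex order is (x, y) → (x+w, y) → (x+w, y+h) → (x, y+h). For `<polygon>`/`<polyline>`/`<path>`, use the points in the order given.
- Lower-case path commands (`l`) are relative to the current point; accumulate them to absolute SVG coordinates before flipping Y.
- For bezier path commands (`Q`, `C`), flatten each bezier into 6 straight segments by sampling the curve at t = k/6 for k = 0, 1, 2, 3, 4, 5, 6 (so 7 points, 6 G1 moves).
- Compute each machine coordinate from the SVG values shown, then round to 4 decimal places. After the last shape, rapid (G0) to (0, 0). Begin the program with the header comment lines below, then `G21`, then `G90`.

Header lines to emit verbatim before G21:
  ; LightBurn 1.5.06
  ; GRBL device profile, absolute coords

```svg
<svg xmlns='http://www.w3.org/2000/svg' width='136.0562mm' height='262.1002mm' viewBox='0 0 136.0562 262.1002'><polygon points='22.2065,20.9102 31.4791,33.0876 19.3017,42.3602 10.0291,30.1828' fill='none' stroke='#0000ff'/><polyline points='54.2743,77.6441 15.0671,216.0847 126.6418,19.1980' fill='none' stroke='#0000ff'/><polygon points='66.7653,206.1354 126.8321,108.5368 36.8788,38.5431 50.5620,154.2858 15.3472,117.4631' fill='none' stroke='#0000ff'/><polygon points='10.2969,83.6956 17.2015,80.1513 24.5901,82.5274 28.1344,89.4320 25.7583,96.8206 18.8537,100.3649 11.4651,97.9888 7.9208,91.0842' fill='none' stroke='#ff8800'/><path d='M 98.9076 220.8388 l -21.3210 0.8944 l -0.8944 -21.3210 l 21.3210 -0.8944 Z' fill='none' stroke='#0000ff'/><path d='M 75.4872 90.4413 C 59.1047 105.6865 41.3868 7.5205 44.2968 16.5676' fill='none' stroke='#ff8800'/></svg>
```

1 u = 1 mm; y_m = 262.1002 − y.

[1] `<polygon>` regular polygon, #0000ff→cut S789 F1293: (22.2065,241.1900) → (31.4791,229.0126) → (19.3017,219.7400) → (10.0291,231.9174) → (22.2065,241.1900) (closed)

[2] `<polyline>` open polyline, #0000ff→cut S789 F1293: (54.2743,184.4561) → (15.0671,46.0155) → (126.6418,242.9022)

[3] `<polygon>` closed polygon, #0000ff→cut S789 F1293: (66.7653,55.9648) → (126.8321,153.5634) → (36.8788,223.5571) → (50.5620,107.8144) → (15.3472,144.6371) → (66.7653,55.9648) (closed)

[4] `<polygon>` regular polygon, #ff8800→score S592 F1330: (10.2969,178.4046) → (17.2015,181.9489) → (24.5901,179.5728) → (28.1344,172.6682) → (25.7583,165.2796) → (18.8537,161.7353) → (11.4651,164.1114) → (7.9208,171.0160) → (10.2969,178.4046) (closed)

[5] `<path>` regular polygon, #0000ff→cut S789 F1293: (98.9076,41.2614) → (77.5866,40.3670) → (76.6922,61.6880) → (98.0132,62.5824) → (98.9076,41.2614) (closed)

[6] `<path>` cubic bezier, #ff8800→score S592 F1330: (75.4872,171.6589) → (67.2863,172.4658) → (59.4730,186.0462) → (52.6573,206.2715) → (47.4493,227.0133) → (44.4591,242.1431) → (44.2968,245.5326)

; LightBurn 1.5.06
; GRBL device profile, absolute coords
G21
G90
G0 X22.2065 Y241.1900
M3 S789
G1 X31.4791 Y229.0126 F1293
G1 X19.3017 Y219.7400 F1293
G1 X10.0291 Y231.9174 F1293
G1 X22.2065 Y241.1900 F1293
M5
G0 X54.2743 Y184.4561
M3 S789
G1 X15.0671 Y46.0155 F1293
G1 X126.6418 Y242.9022 F1293
M5
G0 X66.7653 Y55.9648
M3 S789
G1 X126.8321 Y153.5634 F1293
G1 X36.8788 Y223.5571 F1293
G1 X50.5620 Y107.8144 F1293
G1 X15.3472 Y144.6371 F1293
G1 X66.7653 Y55.9648 F1293
M5
G0 X10.2969 Y178.4046
M3 S592
G1 X17.2015 Y181.9489 F1330
G1 X24.5901 Y179.5728 F1330
G1 X28.1344 Y172.6682 F1330
G1 X25.7583 Y165.2796 F1330
G1 X18.8537 Y161.7353 F1330
G1 X11.4651 Y164.1114 F1330
G1 X7.9208 Y171.0160 F1330
G1 X10.2969 Y178.4046 F1330
M5
G0 X98.9076 Y41.2614
M3 S789
G1 X77.5866 Y40.3670 F1293
G1 X76.6922 Y61.6880 F1293
G1 X98.0132 Y62.5824 F1293
G1 X98.9076 Y41.2614 F1293
M5
G0 X75.4872 Y171.6589
M3 S592
G1 X67.2863 Y172.4658 F1330
G1 X59.4730 Y186.0462 F1330
G1 X52.6573 Y206.2715 F1330
G1 X47.4493 Y227.0133 F1330
G1 X44.4591 Y242.1431 F1330
G1 X44.2968 Y245.5326 F1330
M5
G0 X0.0000 Y0.0000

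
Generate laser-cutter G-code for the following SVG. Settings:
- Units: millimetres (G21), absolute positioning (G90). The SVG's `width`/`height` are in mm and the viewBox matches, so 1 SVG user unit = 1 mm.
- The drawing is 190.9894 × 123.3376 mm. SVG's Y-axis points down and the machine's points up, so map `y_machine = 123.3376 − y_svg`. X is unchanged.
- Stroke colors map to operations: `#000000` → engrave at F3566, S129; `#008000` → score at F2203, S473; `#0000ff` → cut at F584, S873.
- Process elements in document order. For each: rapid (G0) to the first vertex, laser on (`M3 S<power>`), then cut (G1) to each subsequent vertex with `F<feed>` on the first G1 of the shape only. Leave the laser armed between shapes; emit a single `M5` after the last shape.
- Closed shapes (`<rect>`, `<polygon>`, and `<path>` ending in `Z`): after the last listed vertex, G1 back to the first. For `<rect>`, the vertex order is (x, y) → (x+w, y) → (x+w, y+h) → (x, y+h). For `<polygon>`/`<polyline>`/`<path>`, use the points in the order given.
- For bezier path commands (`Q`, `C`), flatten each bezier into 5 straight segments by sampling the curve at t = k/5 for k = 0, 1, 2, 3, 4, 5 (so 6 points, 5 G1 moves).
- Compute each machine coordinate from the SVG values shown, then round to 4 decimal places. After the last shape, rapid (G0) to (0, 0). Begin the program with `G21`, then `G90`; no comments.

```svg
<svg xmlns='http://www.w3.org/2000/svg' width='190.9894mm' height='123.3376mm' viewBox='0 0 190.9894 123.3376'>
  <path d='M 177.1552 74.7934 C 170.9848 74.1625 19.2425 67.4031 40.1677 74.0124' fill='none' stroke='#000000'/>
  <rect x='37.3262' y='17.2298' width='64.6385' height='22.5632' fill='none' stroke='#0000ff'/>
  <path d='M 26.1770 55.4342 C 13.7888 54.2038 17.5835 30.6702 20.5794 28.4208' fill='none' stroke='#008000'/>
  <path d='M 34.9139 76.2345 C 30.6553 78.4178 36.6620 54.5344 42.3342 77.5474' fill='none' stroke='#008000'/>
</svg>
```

viewBox `0 0 190.9894 123.3376` with mm width/height → 1 unit = 1 mm. Flip: y_m = 123.3376 − y_svg.

**Shape 1** — `<path>` cubic bezier, stroke `#000000` → engrave (S129, F3566). Control points (SVG): P0=(177.1552,74.7934), P1=(170.9848,74.1625), P2=(19.2425,67.4031), P3=(40.1677,74.0124); sampled at t=k/5. Machine vertices: (177.1552,48.5442) → (158.5302,49.5022) → (120.2435,50.9951) → (77.5705,52.0872) → (45.7868,51.8425) → (40.1677,49.3252). Open path.

**Shape 2** — `<rect>` rectangle, stroke `#0000ff` → cut (S873, F584). Machine vertices: (37.3262,106.1078) → (101.9647,106.1078) → (101.9647,83.5446) → (37.3262,83.5446) → (37.3262,106.1078). Closed: final G1 returns to the first vertex.

**Shape 3** — `<path>` cubic bezier, stroke `#008000` → score (S473, F2203). Control points (SVG): P0=(26.1770,55.4342), P1=(13.7888,54.2038), P2=(17.5835,30.6702), P3=(20.5794,28.4208); sampled at t=k/5. Machine vertices: (26.1770,67.9034) → (20.5502,70.9693) → (17.9921,77.2958) → (17.6877,84.7907) → (18.8219,91.3618) → (20.5794,94.9168). Open path.

**Shape 4** — `<path>` cubic bezier, stroke `#008000` → score (S473, F2203). Control points (SVG): P0=(34.9139,76.2345), P1=(30.6553,78.4178), P2=(36.6620,54.5344), P3=(42.3342,77.5474); sampled at t=k/5. Machine vertices: (34.9139,47.1031) → (33.5058,48.3374) → (34.0525,52.3255) → (36.0454,55.5652) → (38.9755,54.5541) → (42.3342,45.7902). Open path.

G21
G90
G0 X177.1552 Y48.5442
M3 S129
G1 X158.5302 Y49.5022 F3566
G1 X120.2435 Y50.9951
G1 X77.5705 Y52.0872
G1 X45.7868 Y51.8425
G1 X40.1677 Y49.3252
G0 X37.3262 Y106.1078
M3 S873
G1 X101.9647 Y106.1078 F584
G1 X101.9647 Y83.5446
G1 X37.3262 Y83.5446
G1 X37.3262 Y106.1078
G0 X26.1770 Y67.9034
M3 S473
G1 X20.5502 Y70.9693 F2203
G1 X17.9921 Y77.2958
G1 X17.6877 Y84.7907
G1 X18.8219 Y91.3618
G1 X20.5794 Y94.9168
G0 X34.9139 Y47.1031
M3 S473
G1 X33.5058 Y48.3374 F2203
G1 X34.0525 Y52.3255
G1 X36.0454 Y55.5652
G1 X38.9755 Y54.5541
G1 X42.3342 Y45.7902
M5
G0 X0.0000 Y0.0000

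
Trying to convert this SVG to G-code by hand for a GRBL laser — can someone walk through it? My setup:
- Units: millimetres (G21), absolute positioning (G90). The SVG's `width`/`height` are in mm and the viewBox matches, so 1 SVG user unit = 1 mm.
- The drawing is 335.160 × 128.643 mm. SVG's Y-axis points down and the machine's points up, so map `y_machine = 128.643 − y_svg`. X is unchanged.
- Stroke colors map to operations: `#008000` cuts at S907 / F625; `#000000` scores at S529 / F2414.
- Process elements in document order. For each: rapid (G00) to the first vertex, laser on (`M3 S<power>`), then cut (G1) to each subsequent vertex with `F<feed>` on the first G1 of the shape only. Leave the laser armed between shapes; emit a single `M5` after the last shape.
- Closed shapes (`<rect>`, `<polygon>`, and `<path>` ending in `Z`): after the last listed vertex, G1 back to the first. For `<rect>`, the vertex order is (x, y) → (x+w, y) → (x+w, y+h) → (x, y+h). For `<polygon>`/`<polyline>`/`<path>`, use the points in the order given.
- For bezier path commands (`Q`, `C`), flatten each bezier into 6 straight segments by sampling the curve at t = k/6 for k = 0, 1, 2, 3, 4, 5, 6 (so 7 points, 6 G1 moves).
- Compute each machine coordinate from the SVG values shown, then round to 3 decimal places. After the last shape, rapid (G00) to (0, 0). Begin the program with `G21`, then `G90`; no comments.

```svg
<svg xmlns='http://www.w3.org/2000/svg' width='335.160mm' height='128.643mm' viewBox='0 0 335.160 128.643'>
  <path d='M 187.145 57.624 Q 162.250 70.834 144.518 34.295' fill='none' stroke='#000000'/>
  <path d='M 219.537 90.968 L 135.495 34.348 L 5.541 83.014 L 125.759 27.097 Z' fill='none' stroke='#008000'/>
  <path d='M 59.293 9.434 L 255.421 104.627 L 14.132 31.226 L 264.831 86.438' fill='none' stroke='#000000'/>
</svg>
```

G21
G90
G00 X187.145 Y71.019
M3 S529
G1 X179.046 Y67.998 F2414
G1 X171.344 Y67.740
G1 X164.041 Y70.246
G1 X157.135 Y75.516
G1 X150.628 Y83.550
G1 X144.518 Y94.348
G00 X219.537 Y37.675
M3 S907
G1 X135.495 Y94.295 F625
G1 X5.541 Y45.629
G1 X125.759 Y101.546
G1 X219.537 Y37.675
G00 X59.293 Y119.209
M3 S529
G1 X255.421 Y24.016 F2414
G1 X14.132 Y97.417
G1 X264.831 Y42.205
M5
G00 X0.000 Y0.000

viewBox `0 0 335.160 128.643` with mm width/height → 1 unit = 1 mm. Flip: y_m = 128.643 − y_svg.

**Shape 1** — `<path>` quadratic bezier, stroke `#000000` → score (S529, F2414). Control points (SVG): P0=(187.145,57.624), P1=(162.250,70.834), P2=(144.518,34.295); sampled at t=k/6. Machine vertices: (187.145,71.019) → (179.046,67.998) → (171.344,67.740) → (164.041,70.246) → (157.135,75.516) → (150.628,83.550) → (144.518,94.348). Open path.

**Shape 2** — `<path>` closed polygon, stroke `#008000` → cut (S907, F625). Machine vertices: (219.537,37.675) → (135.495,94.295) → (5.541,45.629) → (125.759,101.546) → (219.537,37.675). Closed: final G1 returns to the first vertex.

**Shape 3** — `<path>` open polyline, stroke `#000000` → score (S529, F2414). Machine vertices: (59.293,119.209) → (255.421,24.016) → (14.132,97.417) → (264.831,42.205). Open path.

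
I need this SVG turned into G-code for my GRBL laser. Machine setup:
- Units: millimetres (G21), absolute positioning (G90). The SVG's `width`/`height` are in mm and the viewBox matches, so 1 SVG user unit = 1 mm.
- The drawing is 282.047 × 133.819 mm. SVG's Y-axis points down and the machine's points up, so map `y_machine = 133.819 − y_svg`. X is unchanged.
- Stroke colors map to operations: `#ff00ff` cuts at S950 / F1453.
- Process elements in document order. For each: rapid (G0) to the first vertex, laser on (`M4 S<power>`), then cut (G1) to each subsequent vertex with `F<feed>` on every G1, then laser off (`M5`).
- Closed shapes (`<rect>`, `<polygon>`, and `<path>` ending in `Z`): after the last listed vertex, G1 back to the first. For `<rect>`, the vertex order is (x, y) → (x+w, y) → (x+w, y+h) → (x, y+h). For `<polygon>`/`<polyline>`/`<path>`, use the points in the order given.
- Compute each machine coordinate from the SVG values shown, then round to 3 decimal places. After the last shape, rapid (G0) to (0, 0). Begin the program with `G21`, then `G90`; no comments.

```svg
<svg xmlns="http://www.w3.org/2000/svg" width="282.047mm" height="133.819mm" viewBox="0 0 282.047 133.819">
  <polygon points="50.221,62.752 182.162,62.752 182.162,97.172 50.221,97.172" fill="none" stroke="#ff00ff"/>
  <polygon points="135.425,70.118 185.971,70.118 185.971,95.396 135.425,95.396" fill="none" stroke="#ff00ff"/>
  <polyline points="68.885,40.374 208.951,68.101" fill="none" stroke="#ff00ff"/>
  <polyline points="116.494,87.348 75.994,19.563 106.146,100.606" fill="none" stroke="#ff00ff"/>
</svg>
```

1 u = 1 mm; y_m = 133.819 − y.

[1] `<polygon>` rectangle, #ff00ff→cut S950 F1453: (50.221,71.067) → (182.162,71.067) → (182.162,36.647) → (50.221,36.647) → (50.221,71.067) (closed)

[2] `<polygon>` rectangle, #ff00ff→cut S950 F1453: (135.425,63.701) → (185.971,63.701) → (185.971,38.423) → (135.425,38.423) → (135.425,63.701) (closed)

[3] `<polyline>` line segment, #ff00ff→cut S950 F1453: (68.885,93.445) → (208.951,65.718)

[4] `<polyline>` open polyline, #ff00ff→cut S950 F1453: (116.494,46.471) → (75.994,114.256) → (106.146,33.213)

G21
G90
G0 X50.221 Y71.067
M4 S950
G1 X182.162 Y71.067 F1453
G1 X182.162 Y36.647 F1453
G1 X50.221 Y36.647 F1453
G1 X50.221 Y71.067 F1453
M5
G0 X135.425 Y63.701
M4 S950
G1 X185.971 Y63.701 F1453
G1 X185.971 Y38.423 F1453
G1 X135.425 Y38.423 F1453
G1 X135.425 Y63.701 F1453
M5
G0 X68.885 Y93.445
M4 S950
G1 X208.951 Y65.718 F1453
M5
G0 X116.494 Y46.471
M4 S950
G1 X75.994 Y114.256 F1453
G1 X106.146 Y33.213 F1453
M5
G0 X0.000 Y0.000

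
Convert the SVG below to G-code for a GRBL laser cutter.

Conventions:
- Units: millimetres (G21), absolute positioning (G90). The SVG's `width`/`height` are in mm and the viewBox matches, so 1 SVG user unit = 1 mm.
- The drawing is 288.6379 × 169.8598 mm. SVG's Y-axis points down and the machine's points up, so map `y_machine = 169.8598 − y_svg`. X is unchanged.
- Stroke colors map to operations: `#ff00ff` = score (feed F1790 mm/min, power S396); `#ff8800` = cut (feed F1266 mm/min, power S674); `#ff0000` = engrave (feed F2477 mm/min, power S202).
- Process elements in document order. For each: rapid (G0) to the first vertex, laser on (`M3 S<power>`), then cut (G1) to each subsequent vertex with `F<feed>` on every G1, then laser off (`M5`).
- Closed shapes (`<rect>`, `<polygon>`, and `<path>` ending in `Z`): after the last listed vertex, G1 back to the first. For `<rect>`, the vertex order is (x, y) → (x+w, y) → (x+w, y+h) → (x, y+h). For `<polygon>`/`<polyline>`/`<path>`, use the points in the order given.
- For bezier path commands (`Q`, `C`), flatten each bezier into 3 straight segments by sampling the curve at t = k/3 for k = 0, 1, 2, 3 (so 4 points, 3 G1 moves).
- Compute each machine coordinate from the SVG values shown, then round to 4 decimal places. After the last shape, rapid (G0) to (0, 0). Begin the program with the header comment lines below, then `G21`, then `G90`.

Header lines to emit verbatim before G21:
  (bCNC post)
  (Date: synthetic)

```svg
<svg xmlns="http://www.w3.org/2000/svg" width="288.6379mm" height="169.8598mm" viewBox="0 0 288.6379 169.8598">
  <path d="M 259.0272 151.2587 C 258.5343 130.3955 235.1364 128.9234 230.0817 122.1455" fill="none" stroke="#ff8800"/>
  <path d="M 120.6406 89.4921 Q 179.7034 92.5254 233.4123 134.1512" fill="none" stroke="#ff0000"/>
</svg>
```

Since the viewBox matches the mm dimensions, user units are millimetres directly. The only transform is the Y-flip y_m = 169.8598 − y_svg.

Shape 1 is a cubic bezier drawn with `<path>`. Its stroke #ff8800 means cut at S674, F1266. After flipping Y the toolpath is (259.0272,18.6011) → (252.4270,33.9153) → (239.7231,41.7903) → (230.0817,47.7143).

Shape 2 is a quadratic bezier drawn with `<path>`. Its stroke #ff0000 means engrave at S202, F2477. After flipping Y the toolpath is (120.6406,80.3677) → (159.4209,74.0574) → (197.0115,59.1711) → (233.4123,35.7086).

(bCNC post)
(Date: synthetic)
G21
G90
G0 X259.0272 Y18.6011
M3 S674
G1 X252.4270 Y33.9153 F1266
G1 X239.7231 Y41.7903 F1266
G1 X230.0817 Y47.7143 F1266
M5
G0 X120.6406 Y80.3677
M3 S202
G1 X159.4209 Y74.0574 F2477
G1 X197.0115 Y59.1711 F2477
G1 X233.4123 Y35.7086 F2477
M5
G0 X0.0000 Y0.0000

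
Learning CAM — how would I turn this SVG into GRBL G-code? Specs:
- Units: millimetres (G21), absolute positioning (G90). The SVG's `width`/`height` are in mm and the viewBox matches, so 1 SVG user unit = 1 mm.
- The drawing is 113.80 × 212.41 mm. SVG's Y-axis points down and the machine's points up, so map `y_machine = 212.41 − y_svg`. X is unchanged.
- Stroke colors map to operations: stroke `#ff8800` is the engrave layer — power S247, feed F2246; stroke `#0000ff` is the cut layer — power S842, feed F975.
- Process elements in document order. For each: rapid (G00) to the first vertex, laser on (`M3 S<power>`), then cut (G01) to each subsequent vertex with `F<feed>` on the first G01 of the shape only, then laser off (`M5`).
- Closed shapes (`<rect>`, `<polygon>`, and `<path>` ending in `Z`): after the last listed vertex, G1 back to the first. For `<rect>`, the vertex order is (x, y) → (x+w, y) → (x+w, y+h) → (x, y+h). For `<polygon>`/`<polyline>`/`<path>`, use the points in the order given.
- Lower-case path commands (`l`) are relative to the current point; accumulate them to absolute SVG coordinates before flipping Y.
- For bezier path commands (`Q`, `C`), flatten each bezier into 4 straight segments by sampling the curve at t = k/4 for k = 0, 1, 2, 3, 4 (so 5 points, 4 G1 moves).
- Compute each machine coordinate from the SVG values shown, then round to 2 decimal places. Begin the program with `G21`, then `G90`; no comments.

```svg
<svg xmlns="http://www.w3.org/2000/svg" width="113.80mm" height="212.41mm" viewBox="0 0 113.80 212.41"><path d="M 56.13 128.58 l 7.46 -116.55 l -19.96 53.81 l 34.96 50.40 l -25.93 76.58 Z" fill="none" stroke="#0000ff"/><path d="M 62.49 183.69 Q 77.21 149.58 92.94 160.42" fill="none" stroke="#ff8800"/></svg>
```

G21
G90
G00 X56.13 Y83.83
M3 S842
G01 X63.59 Y200.38 F975
G01 X43.63 Y146.57
G01 X78.59 Y96.17
G01 X52.66 Y19.59
G01 X56.13 Y83.83
M5
G00 X62.49 Y28.72
M3 S247
G01 X69.91 Y42.97 F2246
G01 X77.46 Y51.59
G01 X85.14 Y54.60
G01 X92.94 Y51.99
M5

viewBox `0 0 113.80 212.41` with mm width/height → 1 unit = 1 mm. Flip: y_m = 212.41 − y_svg.

**Shape 1** — `<path>` closed polygon, stroke `#0000ff` → cut (S842, F975). Machine vertices: (56.13,83.83) → (63.59,200.38) → (43.63,146.57) → (78.59,96.17) → (52.66,19.59) → (56.13,83.83). Closed: final G1 returns to the first vertex.

**Shape 2** — `<path>` quadratic bezier, stroke `#ff8800` → engrave (S247, F2246). Control points (SVG): P0=(62.49,183.69), P1=(77.21,149.58), P2=(92.94,160.42); sampled at t=k/4. Machine vertices: (62.49,28.72) → (69.91,42.97) → (77.46,51.59) → (85.14,54.60) → (92.94,51.99). Open path.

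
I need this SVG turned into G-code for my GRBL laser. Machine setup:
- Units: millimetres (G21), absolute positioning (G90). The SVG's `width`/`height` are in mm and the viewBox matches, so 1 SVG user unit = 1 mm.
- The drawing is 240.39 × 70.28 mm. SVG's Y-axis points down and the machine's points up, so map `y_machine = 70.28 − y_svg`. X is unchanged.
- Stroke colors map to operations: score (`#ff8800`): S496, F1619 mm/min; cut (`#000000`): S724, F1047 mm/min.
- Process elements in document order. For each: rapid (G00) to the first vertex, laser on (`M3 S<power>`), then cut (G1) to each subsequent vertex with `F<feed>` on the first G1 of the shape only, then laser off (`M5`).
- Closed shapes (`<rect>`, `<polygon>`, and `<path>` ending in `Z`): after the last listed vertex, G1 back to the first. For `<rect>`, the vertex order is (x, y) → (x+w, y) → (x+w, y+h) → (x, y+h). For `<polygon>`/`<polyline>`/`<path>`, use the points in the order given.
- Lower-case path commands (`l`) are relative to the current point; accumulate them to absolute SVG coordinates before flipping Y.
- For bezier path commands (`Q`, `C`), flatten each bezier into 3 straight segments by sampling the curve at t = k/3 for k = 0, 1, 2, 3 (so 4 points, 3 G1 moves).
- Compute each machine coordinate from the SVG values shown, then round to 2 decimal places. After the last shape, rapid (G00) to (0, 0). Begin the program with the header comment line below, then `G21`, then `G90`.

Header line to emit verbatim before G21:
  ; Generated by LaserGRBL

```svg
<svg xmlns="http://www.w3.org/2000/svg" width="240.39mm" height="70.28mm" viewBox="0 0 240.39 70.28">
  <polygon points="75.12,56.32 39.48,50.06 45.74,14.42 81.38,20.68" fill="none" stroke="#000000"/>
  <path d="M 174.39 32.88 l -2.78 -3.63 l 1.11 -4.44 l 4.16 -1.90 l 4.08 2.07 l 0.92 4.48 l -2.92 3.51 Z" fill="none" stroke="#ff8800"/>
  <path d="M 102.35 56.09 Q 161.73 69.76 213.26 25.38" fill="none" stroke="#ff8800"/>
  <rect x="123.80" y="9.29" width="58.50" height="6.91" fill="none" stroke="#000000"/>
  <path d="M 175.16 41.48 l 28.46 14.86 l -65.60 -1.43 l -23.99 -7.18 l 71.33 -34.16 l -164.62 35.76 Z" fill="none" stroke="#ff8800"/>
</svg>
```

; Generated by LaserGRBL
G21
G90
G00 X75.12 Y13.96
M3 S724
G1 X39.48 Y20.22 F1047
G1 X45.74 Y55.86
G1 X81.38 Y49.60
G1 X75.12 Y13.96
M5
G00 X174.39 Y37.40
M3 S496
G1 X171.61 Y41.03 F1619
G1 X172.72 Y45.47
G1 X176.88 Y47.37
G1 X180.96 Y45.30
G1 X181.88 Y40.82
G1 X178.96 Y37.31
G1 X174.39 Y37.40
M5
G00 X102.35 Y14.19
M3 S496
G1 X141.06 Y11.53 F1619
G1 X178.03 Y21.76
G1 X213.26 Y44.90
M5
G00 X123.80 Y60.99
M3 S724
G1 X182.30 Y60.99 F1047
G1 X182.30 Y54.08
G1 X123.80 Y54.08
G1 X123.80 Y60.99
M5
G00 X175.16 Y28.80
M3 S496
G1 X203.62 Y13.94 F1619
G1 X138.02 Y15.37
G1 X114.03 Y22.55
G1 X185.36 Y56.71
G1 X20.74 Y20.95
G1 X175.16 Y28.80
M5
G00 X0.00 Y0.00

viewBox `0 0 240.39 70.28` with mm width/height → 1 unit = 1 mm. Flip: y_m = 70.28 − y_svg.

**Shape 1** — `<polygon>` regular polygon, stroke `#000000` → cut (S724, F1047). Machine vertices: (75.12,13.96) → (39.48,20.22) → (45.74,55.86) → (81.38,49.60) → (75.12,13.96). Closed: final G1 returns to the first vertex.

**Shape 2** — `<path>` regular polygon, stroke `#ff8800` → score (S496, F1619). Machine vertices: (174.39,37.40) → (171.61,41.03) → (172.72,45.47) → (176.88,47.37) → (180.96,45.30) → (181.88,40.82) → (178.96,37.31) → (174.39,37.40). Closed: final G1 returns to the first vertex.

**Shape 3** — `<path>` quadratic bezier, stroke `#ff8800` → score (S496, F1619). Control points (SVG): P0=(102.35,56.09), P1=(161.73,69.76), P2=(213.26,25.38); sampled at t=k/3. Machine vertices: (102.35,14.19) → (141.06,11.53) → (178.03,21.76) → (213.26,44.90). Open path.

**Shape 4** — `<rect>` rectangle, stroke `#000000` → cut (S724, F1047). Machine vertices: (123.80,60.99) → (182.30,60.99) → (182.30,54.08) → (123.80,54.08) → (123.80,60.99). Closed: final G1 returns to the first vertex.

**Shape 5** — `<path>` closed polygon, stroke `#ff8800` → score (S496, F1619). Machine vertices: (175.16,28.80) → (203.62,13.94) → (138.02,15.37) → (114.03,22.55) → (185.36,56.71) → (20.74,20.95) → (175.16,28.80). Closed: final G1 returns to the first vertex.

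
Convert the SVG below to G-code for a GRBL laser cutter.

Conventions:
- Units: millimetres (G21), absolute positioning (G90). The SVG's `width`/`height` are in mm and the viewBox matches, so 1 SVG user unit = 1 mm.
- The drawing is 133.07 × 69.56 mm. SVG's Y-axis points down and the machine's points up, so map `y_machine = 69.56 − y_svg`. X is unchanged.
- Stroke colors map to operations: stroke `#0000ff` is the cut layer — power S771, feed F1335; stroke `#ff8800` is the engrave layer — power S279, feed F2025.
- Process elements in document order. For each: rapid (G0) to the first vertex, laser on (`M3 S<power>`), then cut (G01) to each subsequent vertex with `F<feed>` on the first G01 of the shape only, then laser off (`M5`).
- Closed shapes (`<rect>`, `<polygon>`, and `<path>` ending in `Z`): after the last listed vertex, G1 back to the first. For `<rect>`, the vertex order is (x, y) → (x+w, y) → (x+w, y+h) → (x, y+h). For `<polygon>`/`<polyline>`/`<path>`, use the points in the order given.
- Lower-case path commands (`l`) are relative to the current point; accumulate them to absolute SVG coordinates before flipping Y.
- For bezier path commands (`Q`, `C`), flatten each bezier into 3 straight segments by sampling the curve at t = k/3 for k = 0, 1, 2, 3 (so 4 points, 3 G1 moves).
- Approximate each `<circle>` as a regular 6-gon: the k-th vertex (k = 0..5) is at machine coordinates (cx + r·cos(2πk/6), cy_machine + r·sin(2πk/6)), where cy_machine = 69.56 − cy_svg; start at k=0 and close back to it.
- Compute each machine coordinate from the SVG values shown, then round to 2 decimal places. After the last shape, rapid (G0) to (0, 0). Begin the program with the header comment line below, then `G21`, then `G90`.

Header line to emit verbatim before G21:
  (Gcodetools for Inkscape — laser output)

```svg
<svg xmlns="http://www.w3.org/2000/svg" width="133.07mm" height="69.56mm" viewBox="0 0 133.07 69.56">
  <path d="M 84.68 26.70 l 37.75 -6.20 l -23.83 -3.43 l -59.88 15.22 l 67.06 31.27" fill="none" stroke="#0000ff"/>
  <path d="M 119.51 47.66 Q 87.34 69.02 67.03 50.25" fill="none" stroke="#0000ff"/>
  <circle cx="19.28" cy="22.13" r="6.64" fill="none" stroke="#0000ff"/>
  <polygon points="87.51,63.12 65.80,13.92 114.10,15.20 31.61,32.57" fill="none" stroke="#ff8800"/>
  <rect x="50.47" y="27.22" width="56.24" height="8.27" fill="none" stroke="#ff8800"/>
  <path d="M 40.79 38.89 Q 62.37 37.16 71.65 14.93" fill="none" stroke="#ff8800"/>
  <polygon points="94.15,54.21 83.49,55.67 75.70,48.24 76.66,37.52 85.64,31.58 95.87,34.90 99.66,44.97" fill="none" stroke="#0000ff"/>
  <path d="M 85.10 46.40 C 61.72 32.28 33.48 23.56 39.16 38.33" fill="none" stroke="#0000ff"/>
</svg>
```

Since the viewBox matches the mm dimensions, user units are millimetres directly. The only transform is the Y-flip y_m = 69.56 − y_svg.

Shape 1 is a open polyline drawn with `<path>`. Its stroke #0000ff means cut at S771, F1335. After flipping Y the toolpath is (84.68,42.86) → (122.43,49.06) → (98.60,52.49) → (38.72,37.27) → (105.78,6.00).

Shape 2 is a quadratic bezier drawn with `<path>`. Its stroke #0000ff means cut at S771, F1335. After flipping Y the toolpath is (119.51,21.90) → (99.38,12.12) → (81.89,11.26) → (67.03,19.31).

Shape 3 is a circle drawn with `<circle>`. Its stroke #0000ff means cut at S771, F1335. After flipping Y the toolpath is (25.92,47.43) → (22.60,53.18) → (15.96,53.18) → (12.64,47.43) → (15.96,41.68) → (22.60,41.68) → (25.92,47.43), returning to the start.

Shape 4 is a closed polygon drawn with `<polygon>`. Its stroke #ff8800 means engrave at S279, F2025. After flipping Y the toolpath is (87.51,6.44) → (65.80,55.64) → (114.10,54.36) → (31.61,36.99) → (87.51,6.44), returning to the start.

Shape 5 is a rectangle drawn with `<rect>`. Its stroke #ff8800 means engrave at S279, F2025. After flipping Y the toolpath is (50.47,42.34) → (106.71,42.34) → (106.71,34.07) → (50.47,34.07) → (50.47,42.34), returning to the start.

Shape 6 is a quadratic bezier drawn with `<path>`. Its stroke #ff8800 means engrave at S279, F2025. After flipping Y the toolpath is (40.79,30.67) → (53.81,34.10) → (64.10,42.09) → (71.65,54.63).

Shape 7 is a regular polygon drawn with `<polygon>`. Its stroke #0000ff means cut at S771, F1335. After flipping Y the toolpath is (94.15,15.35) → (83.49,13.89) → (75.70,21.32) → (76.66,32.04) → (85.64,37.98) → (95.87,34.66) → (99.66,24.59) → (94.15,15.35), returning to the start.

Shape 8 is a cubic bezier drawn with `<path>`. Its stroke #0000ff means cut at S771, F1335. After flipping Y the toolpath is (85.10,23.16) → (61.54,34.81) → (43.35,38.84) → (39.16,31.23).

(Gcodetools for Inkscape — laser output)
G21
G90
G0 X84.68 Y42.86
M3 S771
G01 X122.43 Y49.06 F1335
G01 X98.60 Y52.49
G01 X38.72 Y37.27
G01 X105.78 Y6.00
M5
G0 X119.51 Y21.90
M3 S771
G01 X99.38 Y12.12 F1335
G01 X81.89 Y11.26
G01 X67.03 Y19.31
M5
G0 X25.92 Y47.43
M3 S771
G01 X22.60 Y53.18 F1335
G01 X15.96 Y53.18
G01 X12.64 Y47.43
G01 X15.96 Y41.68
G01 X22.60 Y41.68
G01 X25.92 Y47.43
M5
G0 X87.51 Y6.44
M3 S279
G01 X65.80 Y55.64 F2025
G01 X114.10 Y54.36
G01 X31.61 Y36.99
G01 X87.51 Y6.44
M5
G0 X50.47 Y42.34
M3 S279
G01 X106.71 Y42.34 F2025
G01 X106.71 Y34.07
G01 X50.47 Y34.07
G01 X50.47 Y42.34
M5
G0 X40.79 Y30.67
M3 S279
G01 X53.81 Y34.10 F2025
G01 X64.10 Y42.09
G01 X71.65 Y54.63
M5
G0 X94.15 Y15.35
M3 S771
G01 X83.49 Y13.89 F1335
G01 X75.70 Y21.32
G01 X76.66 Y32.04
G01 X85.64 Y37.98
G01 X95.87 Y34.66
G01 X99.66 Y24.59
G01 X94.15 Y15.35
M5
G0 X85.10 Y23.16
M3 S771
G01 X61.54 Y34.81 F1335
G01 X43.35 Y38.84
G01 X39.16 Y31.23
M5
G0 X0.00 Y0.00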